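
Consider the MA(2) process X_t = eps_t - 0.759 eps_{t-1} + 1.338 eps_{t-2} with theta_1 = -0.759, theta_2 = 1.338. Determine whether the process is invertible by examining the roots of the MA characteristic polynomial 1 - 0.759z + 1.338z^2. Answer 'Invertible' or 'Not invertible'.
\text{Not invertible}

The MA(q) characteristic polynomial is P(z) = 1 - 0.759z + 1.338z^2.
Invertibility requires all roots to lie outside the unit circle, i.e. |z| > 1 for every root.
Set 1 + (-0.759) z + (1.338) z^2 = 0, i.e. a z^2 + b z + c = 0 with a = 1.338, b = -0.759, c = 1.
Discriminant D = b^2 - 4ac = (-0.759)^2 - 4*(1.338)*1 = 0.576081 - (5.352) = -4.775919.
D < 0, so the roots are the complex-conjugate pair z = (-b +/- i sqrt(-D)) / (2a) = 0.2836 +/- 0.8167i.
For a conjugate pair |z|^2 = z * conj(z) = (product of roots) = c/a = 1/(1.338) = 0.747384, so |z| = sqrt(0.747384) = 0.8645 for both roots.
Moduli of all roots: 0.8645, 0.8645.
All moduli strictly greater than 1? No.
Verdict: Not invertible.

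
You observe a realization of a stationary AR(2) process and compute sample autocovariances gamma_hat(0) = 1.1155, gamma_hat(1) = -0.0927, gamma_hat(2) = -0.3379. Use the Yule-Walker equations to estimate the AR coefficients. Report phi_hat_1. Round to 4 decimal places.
\hat\phi_{1} = -0.1090

The Yule-Walker equations for an AR(p) process read, in matrix form,
  Gamma_p phi = r_p,   with   (Gamma_p)_{ij} = gamma(|i - j|),
                       (r_p)_i = gamma(i),   i,j = 1..p.
Substitute the sample gammas (Toeplitz matrix and right-hand side of size 2):
  Gamma_p = [[1.1155, -0.0927], [-0.0927, 1.1155]]
  r_p     = [-0.0927, -0.3379]
Written out:
  1.1155 phi_1 - 0.0927 phi_2 = -0.0927
  -0.0927 phi_1 + 1.1155 phi_2 = -0.3379
Solve by Cramer's rule:
  det = gamma(0)^2 - gamma(1)^2 = (1.1155)^2 - (-0.0927)^2 = 1.24434025 - 0.00859329 = 1.23574696
  phi_hat_1 = [gamma(1) gamma(0) - gamma(1) gamma(2)] / det = [(-0.0927)(1.1155) - (-0.0927)(-0.3379)] / 1.23574696 = -0.13473018 / 1.23574696 = -0.109
  phi_hat_2 = [gamma(0) gamma(2) - gamma(1)^2] / det = [(1.1155)(-0.3379) - (-0.0927)^2] / 1.23574696 = -0.38552074 / 1.23574696 = -0.312
So phi_hat = [-0.1090, -0.3120].
Therefore phi_hat_1 = -0.1090.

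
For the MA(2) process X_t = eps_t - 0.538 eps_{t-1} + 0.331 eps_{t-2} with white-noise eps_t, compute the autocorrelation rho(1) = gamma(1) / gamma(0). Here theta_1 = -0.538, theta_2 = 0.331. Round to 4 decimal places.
\rho(1) = -0.5118

For an MA(q) process with theta_0 = 1, the autocovariance is
  gamma(k) = sigma^2 * sum_{i=0..q-k} theta_i * theta_{i+k},
and rho(k) = gamma(k) / gamma(0). Sigma^2 cancels.
  numerator   = (1)*(-0.538) + (-0.538)*(0.331) = -0.716078.
  denominator = (1)^2 + (-0.538)^2 + (0.331)^2 = 1.399005.
  rho(1) = -0.716078 / 1.399005 = -0.5118.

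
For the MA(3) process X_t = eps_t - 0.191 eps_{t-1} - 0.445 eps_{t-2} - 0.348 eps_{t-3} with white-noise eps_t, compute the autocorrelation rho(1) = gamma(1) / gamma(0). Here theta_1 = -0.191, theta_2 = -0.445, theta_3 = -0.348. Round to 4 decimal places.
\rho(1) = 0.0360

For an MA(q) process with theta_0 = 1, the autocovariance is
  gamma(k) = sigma^2 * sum_{i=0..q-k} theta_i * theta_{i+k},
and rho(k) = gamma(k) / gamma(0). Sigma^2 cancels.
  numerator   = (1)*(-0.191) + (-0.191)*(-0.445) + (-0.445)*(-0.348) = 0.048855.
  denominator = (1)^2 + (-0.191)^2 + (-0.445)^2 + (-0.348)^2 = 1.35561.
  rho(1) = 0.048855 / 1.35561 = 0.0360.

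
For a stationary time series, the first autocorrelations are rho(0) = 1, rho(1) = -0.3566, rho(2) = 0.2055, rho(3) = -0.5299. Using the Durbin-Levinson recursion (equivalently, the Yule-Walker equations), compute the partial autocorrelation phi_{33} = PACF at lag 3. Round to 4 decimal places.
\phi_{33} = -0.4980

The PACF at lag k is phi_{kk}, the last component of the solution
to the Yule-Walker system G_k phi = r_k where
  (G_k)_{ij} = rho(|i - j|), (r_k)_i = rho(i), i,j = 1..k.
Equivalently, Durbin-Levinson gives phi_{kk} iteratively:
  phi_{11} = rho(1)
  phi_{kk} = [rho(k) - sum_{j=1..k-1} phi_{k-1,j} rho(k-j)]
            / [1 - sum_{j=1..k-1} phi_{k-1,j} rho(j)],
  phi_{k,j} = phi_{k-1,j} - phi_{kk} phi_{k-1,k-j},  j = 1..k-1.
Step k = 1:
  phi_11 = rho(1) = -0.3566.
Step k = 2:
  phi_22 = [rho(2) - phi_11 rho(1)] / [1 - phi_11 rho(1)] = [0.2055 - (-0.3566)(-0.3566)] / [1 - (-0.3566)(-0.3566)]
         = 0.07833644 / 0.87283644 = 0.089749.
  Update: phi_21 = phi_11 - phi_22 phi_11 = -0.3566 - (0.089749)(-0.3566) = -0.324595.
Step k = 3:
  phi_33 = [rho(3) - phi_21 rho(2) - phi_22 rho(1)] / [1 - phi_21 rho(1) - phi_22 rho(2)]
    numerator   = -0.5299 - (-0.324595)(0.2055) - (0.089749)(-0.3566) = -0.43119105
    denominator = 1 - (-0.324595)(-0.3566) - (0.089749)(0.2055) = 0.8658058
  phi_33 = -0.43119105 / 0.8658058 = -0.498.
Therefore phi_{33} = -0.4980.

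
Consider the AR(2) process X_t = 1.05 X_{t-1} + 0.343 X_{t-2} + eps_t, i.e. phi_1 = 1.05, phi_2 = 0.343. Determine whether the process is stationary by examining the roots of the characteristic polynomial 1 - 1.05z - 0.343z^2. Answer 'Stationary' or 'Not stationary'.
\text{Not stationary}

The AR(p) characteristic polynomial is P(z) = 1 - 1.05z - 0.343z^2.
Stationarity requires all roots to lie outside the unit circle, i.e. |z| > 1 for every root.
Set 1 + (-1.05) z + (-0.343) z^2 = 0, i.e. a z^2 + b z + c = 0 with a = -0.343, b = -1.05, c = 1.
Discriminant D = b^2 - 4ac = (-1.05)^2 - 4*(-0.343)*1 = 1.1025 - (-1.372) = 2.4745.
D >= 0, so the roots are real: z = (-b +/- sqrt(D)) / (2a) = (1.05 +/- 1.573054) / (-0.686).
  z_1 = (1.05 + 1.573054) / (-0.686) = -3.8237,   |z_1| = 3.8237.
  z_2 = (1.05 - 1.573054) / (-0.686) = 0.7625,   |z_2| = 0.7625.
Moduli of all roots: 3.8237, 0.7625.
All moduli strictly greater than 1? No.
Verdict: Not stationary.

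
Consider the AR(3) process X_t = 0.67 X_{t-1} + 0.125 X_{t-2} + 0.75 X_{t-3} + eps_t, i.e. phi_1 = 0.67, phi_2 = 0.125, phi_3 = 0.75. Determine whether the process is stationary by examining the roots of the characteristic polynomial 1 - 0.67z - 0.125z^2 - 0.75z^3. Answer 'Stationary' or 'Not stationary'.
\text{Not stationary}

The AR(p) characteristic polynomial is P(z) = 1 - 0.67z - 0.125z^2 - 0.75z^3.
Stationarity requires all roots to lie outside the unit circle, i.e. |z| > 1 for every root.
Degree 3: look for a simple real root z0 first, then factor out (1 - z/z0) and solve the remaining quadratic.
Testing z0 = 0.8: P(0.8) = 1 + (-0.67)(0.8) + (-0.125)(0.8)^2 + (-0.75)(0.8)^3
  = 1 + (-0.536) + (-0.08) + (-0.384) = 0.  So z_0 = 0.8 is a root, |z_0| = 0.8.
Divide out the factor (1 - 1.25 z) = (1 - z/z0) (since 1/z0 = 1.25):
  P(z) = (1 - 1.25 z)(1 + (0.58) z + (0.6) z^2)
  [check: z-coef 0.58 - (1.25) = -0.67; z^2-coef 0.6 - (1.25)(0.58) = -0.125; z^3-coef -(1.25)(0.6) = -0.75.]
Remaining roots from the quadratic factor 1 + (0.58) z + (0.6) z^2:
  Set 1 + (0.58) z + (0.6) z^2 = 0, i.e. a z^2 + b z + c = 0 with a = 0.6, b = 0.58, c = 1.
  Discriminant D = b^2 - 4ac = (0.58)^2 - 4*(0.6)*1 = 0.3364 - (2.4) = -2.0636.
  D < 0, so the roots are the complex-conjugate pair z = (-b +/- i sqrt(-D)) / (2a) = -0.4833 +/- 1.1971i.
  For a conjugate pair |z|^2 = z * conj(z) = (product of roots) = c/a = 1/(0.6) = 1.666667, so |z| = sqrt(1.666667) = 1.291 for both roots.
Moduli of all roots: 0.8000, 1.2910, 1.2910.
All moduli strictly greater than 1? No.
Verdict: Not stationary.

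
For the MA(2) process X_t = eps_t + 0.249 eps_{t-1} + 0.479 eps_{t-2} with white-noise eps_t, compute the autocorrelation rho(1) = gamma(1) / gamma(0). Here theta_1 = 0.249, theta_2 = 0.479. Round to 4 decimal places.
\rho(1) = 0.2852

For an MA(q) process with theta_0 = 1, the autocovariance is
  gamma(k) = sigma^2 * sum_{i=0..q-k} theta_i * theta_{i+k},
and rho(k) = gamma(k) / gamma(0). Sigma^2 cancels.
  numerator   = (1)*(0.249) + (0.249)*(0.479) = 0.368271.
  denominator = (1)^2 + (0.249)^2 + (0.479)^2 = 1.291442.
  rho(1) = 0.368271 / 1.291442 = 0.2852.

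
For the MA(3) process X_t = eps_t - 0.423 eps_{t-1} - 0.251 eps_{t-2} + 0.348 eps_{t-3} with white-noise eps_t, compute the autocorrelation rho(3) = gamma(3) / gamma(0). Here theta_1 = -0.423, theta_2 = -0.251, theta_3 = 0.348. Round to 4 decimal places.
\rho(3) = 0.2553

For an MA(q) process with theta_0 = 1, the autocovariance is
  gamma(k) = sigma^2 * sum_{i=0..q-k} theta_i * theta_{i+k},
and rho(k) = gamma(k) / gamma(0). Sigma^2 cancels.
  numerator   = (1)*(0.348) = 0.348.
  denominator = (1)^2 + (-0.423)^2 + (-0.251)^2 + (0.348)^2 = 1.363034.
  rho(3) = 0.348 / 1.363034 = 0.2553.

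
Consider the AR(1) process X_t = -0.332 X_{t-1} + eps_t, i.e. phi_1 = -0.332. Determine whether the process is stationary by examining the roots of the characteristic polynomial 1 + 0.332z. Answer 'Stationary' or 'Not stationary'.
\text{Stationary}

The AR(p) characteristic polynomial is P(z) = 1 + 0.332z.
Stationarity requires all roots to lie outside the unit circle, i.e. |z| > 1 for every root.
This is linear in z: 1 + (0.332) z = 0  =>  z = -1/(0.332) = -3.012048,  |z| = 3.012048.
Moduli of all roots: 3.0120.
All moduli strictly greater than 1? Yes.
Verdict: Stationary.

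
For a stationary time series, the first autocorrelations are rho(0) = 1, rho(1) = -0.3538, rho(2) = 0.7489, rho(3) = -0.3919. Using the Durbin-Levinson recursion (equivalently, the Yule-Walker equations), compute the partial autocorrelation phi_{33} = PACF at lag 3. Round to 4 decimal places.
\phi_{33} = -0.1479

The PACF at lag k is phi_{kk}, the last component of the solution
to the Yule-Walker system G_k phi = r_k where
  (G_k)_{ij} = rho(|i - j|), (r_k)_i = rho(i), i,j = 1..k.
Equivalently, Durbin-Levinson gives phi_{kk} iteratively:
  phi_{11} = rho(1)
  phi_{kk} = [rho(k) - sum_{j=1..k-1} phi_{k-1,j} rho(k-j)]
            / [1 - sum_{j=1..k-1} phi_{k-1,j} rho(j)],
  phi_{k,j} = phi_{k-1,j} - phi_{kk} phi_{k-1,k-j},  j = 1..k-1.
Step k = 1:
  phi_11 = rho(1) = -0.3538.
Step k = 2:
  phi_22 = [rho(2) - phi_11 rho(1)] / [1 - phi_11 rho(1)] = [0.7489 - (-0.3538)(-0.3538)] / [1 - (-0.3538)(-0.3538)]
         = 0.62372556 / 0.87482556 = 0.712971.
  Update: phi_21 = phi_11 - phi_22 phi_11 = -0.3538 - (0.712971)(-0.3538) = -0.101551.
Step k = 3:
  phi_33 = [rho(3) - phi_21 rho(2) - phi_22 rho(1)] / [1 - phi_21 rho(1) - phi_22 rho(2)]
    numerator   = -0.3919 - (-0.101551)(0.7489) - (0.712971)(-0.3538) = -0.06359939
    denominator = 1 - (-0.101551)(-0.3538) - (0.712971)(0.7489) = 0.43012711
  phi_33 = -0.06359939 / 0.43012711 = -0.1479.
Therefore phi_{33} = -0.1479.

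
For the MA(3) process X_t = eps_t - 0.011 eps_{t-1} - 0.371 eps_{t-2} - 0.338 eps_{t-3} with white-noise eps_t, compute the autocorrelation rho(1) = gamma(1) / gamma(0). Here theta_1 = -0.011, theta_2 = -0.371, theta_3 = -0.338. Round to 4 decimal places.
\rho(1) = 0.0946

For an MA(q) process with theta_0 = 1, the autocovariance is
  gamma(k) = sigma^2 * sum_{i=0..q-k} theta_i * theta_{i+k},
and rho(k) = gamma(k) / gamma(0). Sigma^2 cancels.
  numerator   = (1)*(-0.011) + (-0.011)*(-0.371) + (-0.371)*(-0.338) = 0.118479.
  denominator = (1)^2 + (-0.011)^2 + (-0.371)^2 + (-0.338)^2 = 1.252006.
  rho(1) = 0.118479 / 1.252006 = 0.0946.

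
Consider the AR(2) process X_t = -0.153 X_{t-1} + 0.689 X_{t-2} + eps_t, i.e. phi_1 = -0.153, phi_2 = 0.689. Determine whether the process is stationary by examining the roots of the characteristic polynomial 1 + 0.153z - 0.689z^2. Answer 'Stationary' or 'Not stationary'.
\text{Stationary}

The AR(p) characteristic polynomial is P(z) = 1 + 0.153z - 0.689z^2.
Stationarity requires all roots to lie outside the unit circle, i.e. |z| > 1 for every root.
Set 1 + (0.153) z + (-0.689) z^2 = 0, i.e. a z^2 + b z + c = 0 with a = -0.689, b = 0.153, c = 1.
Discriminant D = b^2 - 4ac = (0.153)^2 - 4*(-0.689)*1 = 0.023409 - (-2.756) = 2.779409.
D >= 0, so the roots are real: z = (-b +/- sqrt(D)) / (2a) = (-0.153 +/- 1.667156) / (-1.378).
  z_1 = (-0.153 + 1.667156) / (-1.378) = -1.0988,   |z_1| = 1.0988.
  z_2 = (-0.153 - 1.667156) / (-1.378) = 1.3209,   |z_2| = 1.3209.
Moduli of all roots: 1.0988, 1.3209.
All moduli strictly greater than 1? Yes.
Verdict: Stationary.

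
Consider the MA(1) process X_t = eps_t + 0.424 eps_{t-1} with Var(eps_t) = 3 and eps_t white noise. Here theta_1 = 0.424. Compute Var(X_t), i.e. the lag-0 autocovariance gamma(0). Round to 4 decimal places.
\gamma(0) = 3.5393

For an MA(q) process X_t = eps_t + sum_i theta_i eps_{t-i} with
Var(eps_t) = sigma^2, the variance is
  gamma(0) = sigma^2 * (1 + sum_i theta_i^2).
  sum_i theta_i^2 = (0.424)^2 = 0.179776.
  gamma(0) = 3 * (1 + 0.179776) = 3 * 1.179776 = 3.539328, which rounds to 3.5393.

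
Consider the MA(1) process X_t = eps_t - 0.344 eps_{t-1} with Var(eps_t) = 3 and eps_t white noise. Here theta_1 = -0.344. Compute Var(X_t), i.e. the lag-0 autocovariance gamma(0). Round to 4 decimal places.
\gamma(0) = 3.3550

For an MA(q) process X_t = eps_t + sum_i theta_i eps_{t-i} with
Var(eps_t) = sigma^2, the variance is
  gamma(0) = sigma^2 * (1 + sum_i theta_i^2).
  sum_i theta_i^2 = (-0.344)^2 = 0.118336.
  gamma(0) = 3 * (1 + 0.118336) = 3 * 1.118336 = 3.355008, which rounds to 3.3550.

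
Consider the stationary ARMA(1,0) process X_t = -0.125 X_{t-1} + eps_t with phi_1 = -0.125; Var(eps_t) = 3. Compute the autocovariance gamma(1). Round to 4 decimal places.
\gamma(1) = -0.3810

Multiply the model equation by X_{t-k} and take expectations. With theta_0 = psi_0 = 1 and psi_j the MA(infinity) weights, this gives
  gamma(k) - sum_i phi_i gamma(k-i) = c_k,
  c_k = sigma^2 * sum_{j=k..q} theta_j psi_{j-k}   (c_k = 0 for k > q),
using gamma(-m) = gamma(m).
Pure AR (q = 0): c_0 = sigma^2 = 3, c_k = 0 for k >= 1.
Equations for k = 0 and k = 1 (AR order 1):
  gamma(0) = phi_1 gamma(1) + c_0
  gamma(1) = phi_1 gamma(0) + c_1
Substituting the second into the first: gamma(0) (1 - phi_1^2) = c_0 + phi_1 c_1, so
  gamma(0) = c_0 / (1 - phi_1^2) = 3 / (1 - (-0.125)^2) = 3 / 0.984375 = 3.047619.
  gamma(1) = phi_1 gamma(0) = (-0.125)(3.047619) = -0.380952.
Therefore gamma(1) = -0.3810 (to 4 decimal places).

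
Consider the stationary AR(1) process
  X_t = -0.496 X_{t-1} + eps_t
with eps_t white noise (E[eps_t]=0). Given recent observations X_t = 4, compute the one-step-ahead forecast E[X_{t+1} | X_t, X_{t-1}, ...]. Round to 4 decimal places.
E[X_{t+1} \mid \mathcal F_t] = -1.9840

For an AR(p) model X_t = c + sum_i phi_i X_{t-i} + eps_t, the
one-step-ahead conditional mean is
  E[X_{t+1} | X_t, ...] = c + sum_i phi_i X_{t+1-i}.
Substitute known values:
  E[X_{t+1} | ...] = (-0.496) * (4)
                   = -1.9840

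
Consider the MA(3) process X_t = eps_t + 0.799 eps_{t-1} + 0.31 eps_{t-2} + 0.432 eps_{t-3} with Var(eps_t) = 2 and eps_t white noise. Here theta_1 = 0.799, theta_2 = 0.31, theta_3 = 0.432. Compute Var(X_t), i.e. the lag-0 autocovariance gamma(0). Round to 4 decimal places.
\gamma(0) = 3.8423

For an MA(q) process X_t = eps_t + sum_i theta_i eps_{t-i} with
Var(eps_t) = sigma^2, the variance is
  gamma(0) = sigma^2 * (1 + sum_i theta_i^2).
  sum_i theta_i^2 = (0.799)^2 + (0.31)^2 + (0.432)^2 = 0.638401 + 0.0961 + 0.186624 = 0.921125.
  gamma(0) = 2 * (1 + 0.921125) = 2 * 1.921125 = 3.84225, which rounds to 3.8423.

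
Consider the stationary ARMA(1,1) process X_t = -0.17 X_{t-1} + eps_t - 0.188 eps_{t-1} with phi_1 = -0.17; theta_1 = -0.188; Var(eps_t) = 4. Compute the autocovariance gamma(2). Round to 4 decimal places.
\gamma(2) = 0.2587

Multiply the model equation by X_{t-k} and take expectations. With theta_0 = psi_0 = 1 and psi_j the MA(infinity) weights, this gives
  gamma(k) - sum_i phi_i gamma(k-i) = c_k,
  c_k = sigma^2 * sum_{j=k..q} theta_j psi_{j-k}   (c_k = 0 for k > q),
using gamma(-m) = gamma(m).
psi-weights needed (psi_j = theta_j + sum_i phi_i psi_{j-i}):
  psi_1 = theta_1 + phi_1 = -0.188 + (-0.17) = -0.358
Right-hand sides:
  c_0 = sigma^2 (1 + theta_1 psi_1) = 4 * (1 + (-0.188)(-0.358)) = 4 * 1.067304 = 4.269216
  c_1 = sigma^2 theta_1 = 4 * (-0.188) = -0.752
  c_2 = 0
Equations for k = 0 and k = 1 (AR order 1):
  gamma(0) = phi_1 gamma(1) + c_0
  gamma(1) = phi_1 gamma(0) + c_1
Substituting the second into the first: gamma(0) (1 - phi_1^2) = c_0 + phi_1 c_1, so
  gamma(0) = (c_0 + phi_1 c_1) / (1 - phi_1^2) = (4.269216 + (-0.17)(-0.752)) / (1 - (-0.17)^2) = 4.397056 / 0.9711 = 4.527913.
  gamma(1) = phi_1 gamma(0) + c_1 = (-0.17)(4.527913) + (-0.752) = -1.521745.
For k = 2 (> q): gamma(2) = phi_1 gamma(1) = (-0.17)(-1.521745) = 0.258697.
Therefore gamma(2) = 0.2587 (to 4 decimal places).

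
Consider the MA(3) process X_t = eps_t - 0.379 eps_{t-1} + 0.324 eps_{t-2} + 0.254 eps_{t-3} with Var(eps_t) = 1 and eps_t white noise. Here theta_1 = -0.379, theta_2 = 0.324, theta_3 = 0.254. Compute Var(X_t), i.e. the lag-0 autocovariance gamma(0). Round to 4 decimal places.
\gamma(0) = 1.3131

For an MA(q) process X_t = eps_t + sum_i theta_i eps_{t-i} with
Var(eps_t) = sigma^2, the variance is
  gamma(0) = sigma^2 * (1 + sum_i theta_i^2).
  sum_i theta_i^2 = (-0.379)^2 + (0.324)^2 + (0.254)^2 = 0.143641 + 0.104976 + 0.064516 = 0.313133.
  gamma(0) = 1 * (1 + 0.313133) = 1 * 1.313133 = 1.313133, which rounds to 1.3131.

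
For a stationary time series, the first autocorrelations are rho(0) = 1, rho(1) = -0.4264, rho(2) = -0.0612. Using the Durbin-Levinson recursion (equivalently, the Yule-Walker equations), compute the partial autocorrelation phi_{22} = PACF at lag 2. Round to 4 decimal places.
\phi_{22} = -0.2970

The PACF at lag k is phi_{kk}, the last component of the solution
to the Yule-Walker system G_k phi = r_k where
  (G_k)_{ij} = rho(|i - j|), (r_k)_i = rho(i), i,j = 1..k.
Equivalently, Durbin-Levinson gives phi_{kk} iteratively:
  phi_{11} = rho(1)
  phi_{kk} = [rho(k) - sum_{j=1..k-1} phi_{k-1,j} rho(k-j)]
            / [1 - sum_{j=1..k-1} phi_{k-1,j} rho(j)],
  phi_{k,j} = phi_{k-1,j} - phi_{kk} phi_{k-1,k-j},  j = 1..k-1.
Step k = 1:
  phi_11 = rho(1) = -0.4264.
Step k = 2:
  phi_22 = [rho(2) - phi_11 rho(1)] / [1 - phi_11 rho(1)] = [-0.0612 - (-0.4264)(-0.4264)] / [1 - (-0.4264)(-0.4264)]
         = -0.24301696 / 0.81818304 = -0.297.
Therefore phi_{22} = -0.2970.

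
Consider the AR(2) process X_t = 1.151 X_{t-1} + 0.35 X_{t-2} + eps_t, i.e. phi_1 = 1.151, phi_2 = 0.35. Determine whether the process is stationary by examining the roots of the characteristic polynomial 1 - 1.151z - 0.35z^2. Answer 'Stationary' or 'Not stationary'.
\text{Not stationary}

The AR(p) characteristic polynomial is P(z) = 1 - 1.151z - 0.35z^2.
Stationarity requires all roots to lie outside the unit circle, i.e. |z| > 1 for every root.
Set 1 + (-1.151) z + (-0.35) z^2 = 0, i.e. a z^2 + b z + c = 0 with a = -0.35, b = -1.151, c = 1.
Discriminant D = b^2 - 4ac = (-1.151)^2 - 4*(-0.35)*1 = 1.324801 - (-1.4) = 2.724801.
D >= 0, so the roots are real: z = (-b +/- sqrt(D)) / (2a) = (1.151 +/- 1.650697) / (-0.7).
  z_1 = (1.151 + 1.650697) / (-0.7) = -4.0024,   |z_1| = 4.0024.
  z_2 = (1.151 - 1.650697) / (-0.7) = 0.7139,   |z_2| = 0.7139.
Moduli of all roots: 4.0024, 0.7139.
All moduli strictly greater than 1? No.
Verdict: Not stationary.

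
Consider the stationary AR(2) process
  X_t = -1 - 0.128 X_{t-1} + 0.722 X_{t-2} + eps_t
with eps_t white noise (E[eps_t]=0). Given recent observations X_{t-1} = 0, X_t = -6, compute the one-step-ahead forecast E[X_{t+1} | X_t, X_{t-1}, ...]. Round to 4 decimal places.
E[X_{t+1} \mid \mathcal F_t] = -0.2320

For an AR(p) model X_t = c + sum_i phi_i X_{t-i} + eps_t, the
one-step-ahead conditional mean is
  E[X_{t+1} | X_t, ...] = c + sum_i phi_i X_{t+1-i}.
Substitute known values:
  E[X_{t+1} | ...] = -1 + (-0.128) * (-6) + (0.722) * (0)
                   = -0.2320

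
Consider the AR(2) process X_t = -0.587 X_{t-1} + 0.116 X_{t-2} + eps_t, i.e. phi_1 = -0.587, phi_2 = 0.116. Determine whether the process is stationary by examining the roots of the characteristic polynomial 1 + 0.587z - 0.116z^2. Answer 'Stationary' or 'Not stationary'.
\text{Stationary}

The AR(p) characteristic polynomial is P(z) = 1 + 0.587z - 0.116z^2.
Stationarity requires all roots to lie outside the unit circle, i.e. |z| > 1 for every root.
Set 1 + (0.587) z + (-0.116) z^2 = 0, i.e. a z^2 + b z + c = 0 with a = -0.116, b = 0.587, c = 1.
Discriminant D = b^2 - 4ac = (0.587)^2 - 4*(-0.116)*1 = 0.344569 - (-0.464) = 0.808569.
D >= 0, so the roots are real: z = (-b +/- sqrt(D)) / (2a) = (-0.587 +/- 0.899205) / (-0.232).
  z_1 = (-0.587 + 0.899205) / (-0.232) = -1.3457,   |z_1| = 1.3457.
  z_2 = (-0.587 - 0.899205) / (-0.232) = 6.4061,   |z_2| = 6.4061.
Moduli of all roots: 1.3457, 6.4061.
All moduli strictly greater than 1? Yes.
Verdict: Stationary.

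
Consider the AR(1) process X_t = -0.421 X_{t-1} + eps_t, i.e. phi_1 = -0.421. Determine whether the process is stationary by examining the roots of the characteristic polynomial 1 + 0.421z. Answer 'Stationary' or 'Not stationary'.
\text{Stationary}

The AR(p) characteristic polynomial is P(z) = 1 + 0.421z.
Stationarity requires all roots to lie outside the unit circle, i.e. |z| > 1 for every root.
This is linear in z: 1 + (0.421) z = 0  =>  z = -1/(0.421) = -2.375297,  |z| = 2.375297.
Moduli of all roots: 2.3753.
All moduli strictly greater than 1? Yes.
Verdict: Stationary.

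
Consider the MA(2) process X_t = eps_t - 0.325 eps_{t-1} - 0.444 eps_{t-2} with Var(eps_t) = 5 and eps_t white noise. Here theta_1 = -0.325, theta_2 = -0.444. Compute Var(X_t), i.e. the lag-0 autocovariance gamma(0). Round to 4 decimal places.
\gamma(0) = 6.5138

For an MA(q) process X_t = eps_t + sum_i theta_i eps_{t-i} with
Var(eps_t) = sigma^2, the variance is
  gamma(0) = sigma^2 * (1 + sum_i theta_i^2).
  sum_i theta_i^2 = (-0.325)^2 + (-0.444)^2 = 0.105625 + 0.197136 = 0.302761.
  gamma(0) = 5 * (1 + 0.302761) = 5 * 1.302761 = 6.513805, which rounds to 6.5138.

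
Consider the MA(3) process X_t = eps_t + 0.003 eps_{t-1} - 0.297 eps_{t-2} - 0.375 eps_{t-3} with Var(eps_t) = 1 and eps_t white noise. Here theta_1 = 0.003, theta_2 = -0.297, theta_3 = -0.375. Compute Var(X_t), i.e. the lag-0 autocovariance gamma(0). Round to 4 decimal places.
\gamma(0) = 1.2288

For an MA(q) process X_t = eps_t + sum_i theta_i eps_{t-i} with
Var(eps_t) = sigma^2, the variance is
  gamma(0) = sigma^2 * (1 + sum_i theta_i^2).
  sum_i theta_i^2 = (0.003)^2 + (-0.297)^2 + (-0.375)^2 = 0.000009 + 0.088209 + 0.140625 = 0.228843.
  gamma(0) = 1 * (1 + 0.228843) = 1 * 1.228843 = 1.228843, which rounds to 1.2288.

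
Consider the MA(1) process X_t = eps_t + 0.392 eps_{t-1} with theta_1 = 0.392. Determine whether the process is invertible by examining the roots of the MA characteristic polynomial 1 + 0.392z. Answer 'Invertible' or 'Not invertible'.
\text{Invertible}

The MA(q) characteristic polynomial is P(z) = 1 + 0.392z.
Invertibility requires all roots to lie outside the unit circle, i.e. |z| > 1 for every root.
This is linear in z: 1 + (0.392) z = 0  =>  z = -1/(0.392) = -2.55102,  |z| = 2.55102.
Moduli of all roots: 2.5510.
All moduli strictly greater than 1? Yes.
Verdict: Invertible.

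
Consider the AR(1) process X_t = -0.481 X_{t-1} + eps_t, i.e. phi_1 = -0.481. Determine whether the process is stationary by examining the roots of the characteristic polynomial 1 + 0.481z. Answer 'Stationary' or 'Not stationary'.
\text{Stationary}

The AR(p) characteristic polynomial is P(z) = 1 + 0.481z.
Stationarity requires all roots to lie outside the unit circle, i.e. |z| > 1 for every root.
This is linear in z: 1 + (0.481) z = 0  =>  z = -1/(0.481) = -2.079002,  |z| = 2.079002.
Moduli of all roots: 2.0790.
All moduli strictly greater than 1? Yes.
Verdict: Stationary.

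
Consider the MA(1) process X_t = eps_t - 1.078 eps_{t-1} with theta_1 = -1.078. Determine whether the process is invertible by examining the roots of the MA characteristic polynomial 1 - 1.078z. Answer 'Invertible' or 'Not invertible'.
\text{Not invertible}

The MA(q) characteristic polynomial is P(z) = 1 - 1.078z.
Invertibility requires all roots to lie outside the unit circle, i.e. |z| > 1 for every root.
This is linear in z: 1 + (-1.078) z = 0  =>  z = -1/(-1.078) = 0.927644,  |z| = 0.927644.
Moduli of all roots: 0.9276.
All moduli strictly greater than 1? No.
Verdict: Not invertible.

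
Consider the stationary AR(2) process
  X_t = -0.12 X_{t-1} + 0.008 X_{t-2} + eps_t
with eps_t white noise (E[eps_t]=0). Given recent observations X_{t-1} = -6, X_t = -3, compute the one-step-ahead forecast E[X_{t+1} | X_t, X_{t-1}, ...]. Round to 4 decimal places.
E[X_{t+1} \mid \mathcal F_t] = 0.3120

For an AR(p) model X_t = c + sum_i phi_i X_{t-i} + eps_t, the
one-step-ahead conditional mean is
  E[X_{t+1} | X_t, ...] = c + sum_i phi_i X_{t+1-i}.
Substitute known values:
  E[X_{t+1} | ...] = (-0.12) * (-3) + (0.008) * (-6)
                   = 0.3120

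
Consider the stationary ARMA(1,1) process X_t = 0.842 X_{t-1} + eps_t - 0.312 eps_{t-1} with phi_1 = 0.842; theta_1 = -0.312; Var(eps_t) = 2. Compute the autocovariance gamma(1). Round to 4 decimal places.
\gamma(1) = 2.6854

Multiply the model equation by X_{t-k} and take expectations. With theta_0 = psi_0 = 1 and psi_j the MA(infinity) weights, this gives
  gamma(k) - sum_i phi_i gamma(k-i) = c_k,
  c_k = sigma^2 * sum_{j=k..q} theta_j psi_{j-k}   (c_k = 0 for k > q),
using gamma(-m) = gamma(m).
psi-weights needed (psi_j = theta_j + sum_i phi_i psi_{j-i}):
  psi_1 = theta_1 + phi_1 = -0.312 + (0.842) = 0.53
Right-hand sides:
  c_0 = sigma^2 (1 + theta_1 psi_1) = 2 * (1 + (-0.312)(0.53)) = 2 * 0.83464 = 1.66928
  c_1 = sigma^2 theta_1 = 2 * (-0.312) = -0.624
  c_2 = 0
Equations for k = 0 and k = 1 (AR order 1):
  gamma(0) = phi_1 gamma(1) + c_0
  gamma(1) = phi_1 gamma(0) + c_1
Substituting the second into the first: gamma(0) (1 - phi_1^2) = c_0 + phi_1 c_1, so
  gamma(0) = (c_0 + phi_1 c_1) / (1 - phi_1^2) = (1.66928 + (0.842)(-0.624)) / (1 - (0.842)^2) = 1.143872 / 0.291036 = 3.930345.
  gamma(1) = phi_1 gamma(0) + c_1 = (0.842)(3.930345) + (-0.624) = 2.685351.
Therefore gamma(1) = 2.6854 (to 4 decimal places).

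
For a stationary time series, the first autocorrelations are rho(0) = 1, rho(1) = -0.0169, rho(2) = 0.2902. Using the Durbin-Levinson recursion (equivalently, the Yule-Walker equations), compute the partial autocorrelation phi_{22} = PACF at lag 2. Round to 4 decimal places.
\phi_{22} = 0.2900

The PACF at lag k is phi_{kk}, the last component of the solution
to the Yule-Walker system G_k phi = r_k where
  (G_k)_{ij} = rho(|i - j|), (r_k)_i = rho(i), i,j = 1..k.
Equivalently, Durbin-Levinson gives phi_{kk} iteratively:
  phi_{11} = rho(1)
  phi_{kk} = [rho(k) - sum_{j=1..k-1} phi_{k-1,j} rho(k-j)]
            / [1 - sum_{j=1..k-1} phi_{k-1,j} rho(j)],
  phi_{k,j} = phi_{k-1,j} - phi_{kk} phi_{k-1,k-j},  j = 1..k-1.
Step k = 1:
  phi_11 = rho(1) = -0.0169.
Step k = 2:
  phi_22 = [rho(2) - phi_11 rho(1)] / [1 - phi_11 rho(1)] = [0.2902 - (-0.0169)(-0.0169)] / [1 - (-0.0169)(-0.0169)]
         = 0.28991439 / 0.99971439 = 0.29.
Therefore phi_{22} = 0.2900.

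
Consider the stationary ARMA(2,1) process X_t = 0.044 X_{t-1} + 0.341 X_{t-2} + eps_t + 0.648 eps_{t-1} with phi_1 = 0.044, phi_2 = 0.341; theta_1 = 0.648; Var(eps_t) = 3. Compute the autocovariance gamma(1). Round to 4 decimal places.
\gamma(1) = 3.2929

Multiply the model equation by X_{t-k} and take expectations. With theta_0 = psi_0 = 1 and psi_j the MA(infinity) weights, this gives
  gamma(k) - sum_i phi_i gamma(k-i) = c_k,
  c_k = sigma^2 * sum_{j=k..q} theta_j psi_{j-k}   (c_k = 0 for k > q),
using gamma(-m) = gamma(m).
psi-weights needed (psi_j = theta_j + sum_i phi_i psi_{j-i}):
  psi_1 = theta_1 + phi_1 = 0.648 + (0.044) = 0.692
Right-hand sides:
  c_0 = sigma^2 (1 + theta_1 psi_1) = 3 * (1 + (0.648)(0.692)) = 3 * 1.448416 = 4.345248
  c_1 = sigma^2 theta_1 = 3 * (0.648) = 1.944
  c_2 = 0
Equations for k = 0, 1, 2 (AR order 2, c_2 = 0):
  (E0) gamma(0) = phi_1 gamma(1) + phi_2 gamma(2) + c_0
  (E1) gamma(1) = phi_1 gamma(0) + phi_2 gamma(1) + c_1
  (E2) gamma(2) = phi_1 gamma(1) + phi_2 gamma(0)
From (E1): gamma(1) = A gamma(0) + B with
  A = phi_1 / (1 - phi_2) = 0.044 / 0.659 = 0.066768,   B = c_1 / (1 - phi_2) = 1.944 / 0.659 = 2.949924.
Insert (E2) into (E0): gamma(0) (1 - phi_2^2) = phi_1 (1 + phi_2) gamma(1) + c_0.
  phi_1 (1 + phi_2) = (0.044)(1.341) = 0.059004,   1 - phi_2^2 = 0.883719.
Replace gamma(1) by A gamma(0) + B and collect gamma(0):
  gamma(0) [0.883719 - (0.059004)(0.066768)] = (0.059004)(2.949924) + 4.345248
  gamma(0) * 0.879779 = 4.519305
  gamma(0) = 4.519305 / 0.879779 = 5.136862.
  gamma(1) = A gamma(0) + B = (0.066768)(5.136862) + (2.949924) = 3.292901.
Therefore gamma(1) = 3.2929 (to 4 decimal places).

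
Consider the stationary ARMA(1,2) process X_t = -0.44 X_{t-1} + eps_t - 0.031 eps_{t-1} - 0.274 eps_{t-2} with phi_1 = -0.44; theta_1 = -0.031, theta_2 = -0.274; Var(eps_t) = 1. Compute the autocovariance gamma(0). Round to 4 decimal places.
\gamma(0) = 1.2274

Multiply the model equation by X_{t-k} and take expectations. With theta_0 = psi_0 = 1 and psi_j the MA(infinity) weights, this gives
  gamma(k) - sum_i phi_i gamma(k-i) = c_k,
  c_k = sigma^2 * sum_{j=k..q} theta_j psi_{j-k}   (c_k = 0 for k > q),
using gamma(-m) = gamma(m).
psi-weights needed (psi_j = theta_j + sum_i phi_i psi_{j-i}):
  psi_1 = theta_1 + phi_1 = -0.031 + (-0.44) = -0.471
  psi_2 = theta_2 + phi_1 psi_1 = -0.274 + (-0.44)(-0.471) = -0.06676
Right-hand sides:
  c_0 = sigma^2 (1 + theta_1 psi_1 + theta_2 psi_2) = 1 * (1 + (-0.031)(-0.471) + (-0.274)(-0.06676)) = 1 * 1.032893 = 1.032893
  c_1 = sigma^2 (theta_1 + theta_2 psi_1) = 1 * (-0.031 + (-0.274)(-0.471)) = 0.098054
  c_2 = sigma^2 theta_2 = 1 * (-0.274) = -0.274
Equations for k = 0 and k = 1 (AR order 1):
  gamma(0) = phi_1 gamma(1) + c_0
  gamma(1) = phi_1 gamma(0) + c_1
Substituting the second into the first: gamma(0) (1 - phi_1^2) = c_0 + phi_1 c_1, so
  gamma(0) = (c_0 + phi_1 c_1) / (1 - phi_1^2) = (1.032893 + (-0.44)(0.098054)) / (1 - (-0.44)^2) = 0.989749 / 0.8064 = 1.227368.
Therefore gamma(0) = 1.2274 (to 4 decimal places).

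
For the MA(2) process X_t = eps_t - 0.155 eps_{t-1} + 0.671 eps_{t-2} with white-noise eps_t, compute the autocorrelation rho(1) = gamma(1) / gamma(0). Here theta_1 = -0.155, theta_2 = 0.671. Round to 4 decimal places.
\rho(1) = -0.1757

For an MA(q) process with theta_0 = 1, the autocovariance is
  gamma(k) = sigma^2 * sum_{i=0..q-k} theta_i * theta_{i+k},
and rho(k) = gamma(k) / gamma(0). Sigma^2 cancels.
  numerator   = (1)*(-0.155) + (-0.155)*(0.671) = -0.259005.
  denominator = (1)^2 + (-0.155)^2 + (0.671)^2 = 1.474266.
  rho(1) = -0.259005 / 1.474266 = -0.1757.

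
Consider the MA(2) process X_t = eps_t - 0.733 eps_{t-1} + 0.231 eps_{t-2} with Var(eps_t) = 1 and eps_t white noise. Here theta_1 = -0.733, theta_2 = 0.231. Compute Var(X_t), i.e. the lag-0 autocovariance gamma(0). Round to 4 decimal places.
\gamma(0) = 1.5907

For an MA(q) process X_t = eps_t + sum_i theta_i eps_{t-i} with
Var(eps_t) = sigma^2, the variance is
  gamma(0) = sigma^2 * (1 + sum_i theta_i^2).
  sum_i theta_i^2 = (-0.733)^2 + (0.231)^2 = 0.537289 + 0.053361 = 0.59065.
  gamma(0) = 1 * (1 + 0.59065) = 1 * 1.59065 = 1.59065, which rounds to 1.5907.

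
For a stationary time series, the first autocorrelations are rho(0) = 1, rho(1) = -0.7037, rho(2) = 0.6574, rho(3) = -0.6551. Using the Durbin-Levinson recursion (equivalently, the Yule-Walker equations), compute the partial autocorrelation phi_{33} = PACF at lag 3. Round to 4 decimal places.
\phi_{33} = -0.2541

The PACF at lag k is phi_{kk}, the last component of the solution
to the Yule-Walker system G_k phi = r_k where
  (G_k)_{ij} = rho(|i - j|), (r_k)_i = rho(i), i,j = 1..k.
Equivalently, Durbin-Levinson gives phi_{kk} iteratively:
  phi_{11} = rho(1)
  phi_{kk} = [rho(k) - sum_{j=1..k-1} phi_{k-1,j} rho(k-j)]
            / [1 - sum_{j=1..k-1} phi_{k-1,j} rho(j)],
  phi_{k,j} = phi_{k-1,j} - phi_{kk} phi_{k-1,k-j},  j = 1..k-1.
Step k = 1:
  phi_11 = rho(1) = -0.7037.
Step k = 2:
  phi_22 = [rho(2) - phi_11 rho(1)] / [1 - phi_11 rho(1)] = [0.6574 - (-0.7037)(-0.7037)] / [1 - (-0.7037)(-0.7037)]
         = 0.16220631 / 0.50480631 = 0.321324.
  Update: phi_21 = phi_11 - phi_22 phi_11 = -0.7037 - (0.321324)(-0.7037) = -0.477584.
Step k = 3:
  phi_33 = [rho(3) - phi_21 rho(2) - phi_22 rho(1)] / [1 - phi_21 rho(1) - phi_22 rho(2)]
    numerator   = -0.6551 - (-0.477584)(0.6574) - (0.321324)(-0.7037) = -0.11502042
    denominator = 1 - (-0.477584)(-0.7037) - (0.321324)(0.6574) = 0.45268555
  phi_33 = -0.11502042 / 0.45268555 = -0.2541.
Therefore phi_{33} = -0.2541.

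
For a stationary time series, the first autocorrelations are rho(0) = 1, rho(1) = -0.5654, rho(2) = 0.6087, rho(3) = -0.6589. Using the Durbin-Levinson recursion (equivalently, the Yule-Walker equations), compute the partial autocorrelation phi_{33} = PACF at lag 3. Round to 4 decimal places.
\phi_{33} = -0.3959

The PACF at lag k is phi_{kk}, the last component of the solution
to the Yule-Walker system G_k phi = r_k where
  (G_k)_{ij} = rho(|i - j|), (r_k)_i = rho(i), i,j = 1..k.
Equivalently, Durbin-Levinson gives phi_{kk} iteratively:
  phi_{11} = rho(1)
  phi_{kk} = [rho(k) - sum_{j=1..k-1} phi_{k-1,j} rho(k-j)]
            / [1 - sum_{j=1..k-1} phi_{k-1,j} rho(j)],
  phi_{k,j} = phi_{k-1,j} - phi_{kk} phi_{k-1,k-j},  j = 1..k-1.
Step k = 1:
  phi_11 = rho(1) = -0.5654.
Step k = 2:
  phi_22 = [rho(2) - phi_11 rho(1)] / [1 - phi_11 rho(1)] = [0.6087 - (-0.5654)(-0.5654)] / [1 - (-0.5654)(-0.5654)]
         = 0.28902284 / 0.68032284 = 0.424832.
  Update: phi_21 = phi_11 - phi_22 phi_11 = -0.5654 - (0.424832)(-0.5654) = -0.3252.
Step k = 3:
  phi_33 = [rho(3) - phi_21 rho(2) - phi_22 rho(1)] / [1 - phi_21 rho(1) - phi_22 rho(2)]
    numerator   = -0.6589 - (-0.3252)(0.6087) - (0.424832)(-0.5654) = -0.22075078
    denominator = 1 - (-0.3252)(-0.5654) - (0.424832)(0.6087) = 0.55753672
  phi_33 = -0.22075078 / 0.55753672 = -0.3959.
Therefore phi_{33} = -0.3959.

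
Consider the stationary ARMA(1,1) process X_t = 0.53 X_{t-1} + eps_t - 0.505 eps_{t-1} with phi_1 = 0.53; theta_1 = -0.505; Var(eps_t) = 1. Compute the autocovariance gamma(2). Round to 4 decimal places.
\gamma(2) = 0.0135

Multiply the model equation by X_{t-k} and take expectations. With theta_0 = psi_0 = 1 and psi_j the MA(infinity) weights, this gives
  gamma(k) - sum_i phi_i gamma(k-i) = c_k,
  c_k = sigma^2 * sum_{j=k..q} theta_j psi_{j-k}   (c_k = 0 for k > q),
using gamma(-m) = gamma(m).
psi-weights needed (psi_j = theta_j + sum_i phi_i psi_{j-i}):
  psi_1 = theta_1 + phi_1 = -0.505 + (0.53) = 0.025
Right-hand sides:
  c_0 = sigma^2 (1 + theta_1 psi_1) = 1 * (1 + (-0.505)(0.025)) = 1 * 0.987375 = 0.987375
  c_1 = sigma^2 theta_1 = 1 * (-0.505) = -0.505
  c_2 = 0
Equations for k = 0 and k = 1 (AR order 1):
  gamma(0) = phi_1 gamma(1) + c_0
  gamma(1) = phi_1 gamma(0) + c_1
Substituting the second into the first: gamma(0) (1 - phi_1^2) = c_0 + phi_1 c_1, so
  gamma(0) = (c_0 + phi_1 c_1) / (1 - phi_1^2) = (0.987375 + (0.53)(-0.505)) / (1 - (0.53)^2) = 0.719725 / 0.7191 = 1.000869.
  gamma(1) = phi_1 gamma(0) + c_1 = (0.53)(1.000869) + (-0.505) = 0.025461.
For k = 2 (> q): gamma(2) = phi_1 gamma(1) = (0.53)(0.025461) = 0.013494.
Therefore gamma(2) = 0.0135 (to 4 decimal places).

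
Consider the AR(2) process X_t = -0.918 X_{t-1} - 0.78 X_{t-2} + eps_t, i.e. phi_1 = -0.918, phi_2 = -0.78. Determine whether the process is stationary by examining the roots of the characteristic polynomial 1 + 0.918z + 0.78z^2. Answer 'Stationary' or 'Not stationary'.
\text{Stationary}

The AR(p) characteristic polynomial is P(z) = 1 + 0.918z + 0.78z^2.
Stationarity requires all roots to lie outside the unit circle, i.e. |z| > 1 for every root.
Set 1 + (0.918) z + (0.78) z^2 = 0, i.e. a z^2 + b z + c = 0 with a = 0.78, b = 0.918, c = 1.
Discriminant D = b^2 - 4ac = (0.918)^2 - 4*(0.78)*1 = 0.842724 - (3.12) = -2.277276.
D < 0, so the roots are the complex-conjugate pair z = (-b +/- i sqrt(-D)) / (2a) = -0.5885 +/- 0.9673i.
For a conjugate pair |z|^2 = z * conj(z) = (product of roots) = c/a = 1/(0.78) = 1.282051, so |z| = sqrt(1.282051) = 1.1323 for both roots.
Moduli of all roots: 1.1323, 1.1323.
All moduli strictly greater than 1? Yes.
Verdict: Stationary.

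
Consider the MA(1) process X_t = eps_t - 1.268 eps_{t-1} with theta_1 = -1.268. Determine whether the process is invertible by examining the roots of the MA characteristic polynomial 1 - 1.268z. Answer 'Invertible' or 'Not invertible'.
\text{Not invertible}

The MA(q) characteristic polynomial is P(z) = 1 - 1.268z.
Invertibility requires all roots to lie outside the unit circle, i.e. |z| > 1 for every root.
This is linear in z: 1 + (-1.268) z = 0  =>  z = -1/(-1.268) = 0.788644,  |z| = 0.788644.
Moduli of all roots: 0.7886.
All moduli strictly greater than 1? No.
Verdict: Not invertible.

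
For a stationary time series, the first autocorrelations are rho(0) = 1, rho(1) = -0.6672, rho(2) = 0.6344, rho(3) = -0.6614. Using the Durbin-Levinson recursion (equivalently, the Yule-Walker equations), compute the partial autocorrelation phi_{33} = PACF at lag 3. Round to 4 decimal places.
\phi_{33} = -0.3160

The PACF at lag k is phi_{kk}, the last component of the solution
to the Yule-Walker system G_k phi = r_k where
  (G_k)_{ij} = rho(|i - j|), (r_k)_i = rho(i), i,j = 1..k.
Equivalently, Durbin-Levinson gives phi_{kk} iteratively:
  phi_{11} = rho(1)
  phi_{kk} = [rho(k) - sum_{j=1..k-1} phi_{k-1,j} rho(k-j)]
            / [1 - sum_{j=1..k-1} phi_{k-1,j} rho(j)],
  phi_{k,j} = phi_{k-1,j} - phi_{kk} phi_{k-1,k-j},  j = 1..k-1.
Step k = 1:
  phi_11 = rho(1) = -0.6672.
Step k = 2:
  phi_22 = [rho(2) - phi_11 rho(1)] / [1 - phi_11 rho(1)] = [0.6344 - (-0.6672)(-0.6672)] / [1 - (-0.6672)(-0.6672)]
         = 0.18924416 / 0.55484416 = 0.341076.
  Update: phi_21 = phi_11 - phi_22 phi_11 = -0.6672 - (0.341076)(-0.6672) = -0.439634.
Step k = 3:
  phi_33 = [rho(3) - phi_21 rho(2) - phi_22 rho(1)] / [1 - phi_21 rho(1) - phi_22 rho(2)]
    numerator   = -0.6614 - (-0.439634)(0.6344) - (0.341076)(-0.6672) = -0.15493017
    denominator = 1 - (-0.439634)(-0.6672) - (0.341076)(0.6344) = 0.49029747
  phi_33 = -0.15493017 / 0.49029747 = -0.316.
Therefore phi_{33} = -0.3160.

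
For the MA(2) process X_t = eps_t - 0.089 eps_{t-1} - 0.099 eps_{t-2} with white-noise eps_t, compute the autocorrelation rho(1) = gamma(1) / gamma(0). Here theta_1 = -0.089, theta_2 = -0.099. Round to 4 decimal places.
\rho(1) = -0.0788

For an MA(q) process with theta_0 = 1, the autocovariance is
  gamma(k) = sigma^2 * sum_{i=0..q-k} theta_i * theta_{i+k},
and rho(k) = gamma(k) / gamma(0). Sigma^2 cancels.
  numerator   = (1)*(-0.089) + (-0.089)*(-0.099) = -0.080189.
  denominator = (1)^2 + (-0.089)^2 + (-0.099)^2 = 1.017722.
  rho(1) = -0.080189 / 1.017722 = -0.0788.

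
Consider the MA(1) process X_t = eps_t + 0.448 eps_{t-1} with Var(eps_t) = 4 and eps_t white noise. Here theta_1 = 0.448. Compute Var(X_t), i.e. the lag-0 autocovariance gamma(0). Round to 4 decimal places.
\gamma(0) = 4.8028

For an MA(q) process X_t = eps_t + sum_i theta_i eps_{t-i} with
Var(eps_t) = sigma^2, the variance is
  gamma(0) = sigma^2 * (1 + sum_i theta_i^2).
  sum_i theta_i^2 = (0.448)^2 = 0.200704.
  gamma(0) = 4 * (1 + 0.200704) = 4 * 1.200704 = 4.802816, which rounds to 4.8028.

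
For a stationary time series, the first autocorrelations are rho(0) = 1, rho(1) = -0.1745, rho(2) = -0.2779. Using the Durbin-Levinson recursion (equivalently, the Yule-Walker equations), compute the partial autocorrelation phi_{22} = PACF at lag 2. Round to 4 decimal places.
\phi_{22} = -0.3180

The PACF at lag k is phi_{kk}, the last component of the solution
to the Yule-Walker system G_k phi = r_k where
  (G_k)_{ij} = rho(|i - j|), (r_k)_i = rho(i), i,j = 1..k.
Equivalently, Durbin-Levinson gives phi_{kk} iteratively:
  phi_{11} = rho(1)
  phi_{kk} = [rho(k) - sum_{j=1..k-1} phi_{k-1,j} rho(k-j)]
            / [1 - sum_{j=1..k-1} phi_{k-1,j} rho(j)],
  phi_{k,j} = phi_{k-1,j} - phi_{kk} phi_{k-1,k-j},  j = 1..k-1.
Step k = 1:
  phi_11 = rho(1) = -0.1745.
Step k = 2:
  phi_22 = [rho(2) - phi_11 rho(1)] / [1 - phi_11 rho(1)] = [-0.2779 - (-0.1745)(-0.1745)] / [1 - (-0.1745)(-0.1745)]
         = -0.30835025 / 0.96954975 = -0.318.
Therefore phi_{22} = -0.3180.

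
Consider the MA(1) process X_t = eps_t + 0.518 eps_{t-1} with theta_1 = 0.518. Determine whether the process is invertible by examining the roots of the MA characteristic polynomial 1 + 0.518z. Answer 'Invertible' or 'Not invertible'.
\text{Invertible}

The MA(q) characteristic polynomial is P(z) = 1 + 0.518z.
Invertibility requires all roots to lie outside the unit circle, i.e. |z| > 1 for every root.
This is linear in z: 1 + (0.518) z = 0  =>  z = -1/(0.518) = -1.930502,  |z| = 1.930502.
Moduli of all roots: 1.9305.
All moduli strictly greater than 1? Yes.
Verdict: Invertible.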